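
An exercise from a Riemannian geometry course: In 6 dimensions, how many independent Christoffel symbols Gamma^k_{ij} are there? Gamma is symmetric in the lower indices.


Christoffel symbols Gamma^k_{ij} are symmetric in i,j, so there are d * d(d+1)/2 independent symbols.
d = 6
d(d+1)/2 = 6 * 7 / 2 = 21
Total = 6 * 21 = 126

126


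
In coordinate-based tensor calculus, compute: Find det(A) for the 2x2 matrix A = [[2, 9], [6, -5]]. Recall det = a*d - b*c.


For a 2x2 matrix [[a, b], [c, d]], det = a*d - b*c.
a = 2, b = 9, c = 6, d = -5
a*d = 2 * -5 = -10
b*c = 9 * 6 = 54
det = -10 - 54 = -64

-64


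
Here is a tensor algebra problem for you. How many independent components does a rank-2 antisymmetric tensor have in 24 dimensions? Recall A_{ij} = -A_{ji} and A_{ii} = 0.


An antisymmetric rank-2 tensor satisfies A_{ij} = -A_{ji}, so diagonal entries are zero.
The independent components are the upper-triangular entries: C(n, 2) = n(n-1)/2.
n = 24
C(24, 2) = 24 * 23 / 2 = 552 / 2 = 276

276


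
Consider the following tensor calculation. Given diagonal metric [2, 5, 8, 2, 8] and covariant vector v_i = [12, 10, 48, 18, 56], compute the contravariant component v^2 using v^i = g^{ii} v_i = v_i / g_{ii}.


To raise an index with a diagonal metric: v^i = v_i / g_{ii}.
For index 2: v_2 = 10, g_{22} = 5
v^2 = 10 / 5 = 2

2


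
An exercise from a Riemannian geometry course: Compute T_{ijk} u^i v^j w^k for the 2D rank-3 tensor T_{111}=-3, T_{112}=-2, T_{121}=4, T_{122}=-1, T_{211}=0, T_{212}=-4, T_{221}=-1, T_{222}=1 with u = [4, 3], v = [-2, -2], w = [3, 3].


S = sum over i,j,k of T_{ijk} u_i v_j w_k. Expanding all 8 terms:
T_{111}*u_1*v_1*w_1 = -3*4*-2*3 = 72  (running total: 72)
T_{112}*u_1*v_1*w_2 = -2*4*-2*3 = 48  (running total: 120)
T_{121}*u_1*v_2*w_1 = 4*4*-2*3 = -96  (running total: 24)
T_{122}*u_1*v_2*w_2 = -1*4*-2*3 = 24  (running total: 48)
T_{211}*u_2*v_1*w_1 = 0*3*-2*3 = 0  (running total: 48)
T_{212}*u_2*v_1*w_2 = -4*3*-2*3 = 72  (running total: 120)
T_{221}*u_2*v_2*w_1 = -1*3*-2*3 = 18  (running total: 138)
T_{222}*u_2*v_2*w_2 = 1*3*-2*3 = -18  (running total: 120)
S = 120

120


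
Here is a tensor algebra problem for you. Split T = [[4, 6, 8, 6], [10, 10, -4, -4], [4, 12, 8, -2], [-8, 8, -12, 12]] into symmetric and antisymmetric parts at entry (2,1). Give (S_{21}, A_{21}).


T_{21} = 10
T_{12} = 6
S_{21} = (10 + 6)/2 = 16/2 = 8
A_{21} = (10 - 6)/2 = 4/2 = 2
Check: S + A = 8 + 2 = 10 = T_{21}.

(8, 2)


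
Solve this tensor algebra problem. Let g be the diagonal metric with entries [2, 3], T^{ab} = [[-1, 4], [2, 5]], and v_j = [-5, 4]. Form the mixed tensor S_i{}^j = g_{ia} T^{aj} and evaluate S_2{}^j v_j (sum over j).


Step 1: lower the first index. For a diagonal metric, g_{ia} T^{aj} = g_{ii} T^{ij} (no sum on i).
g_{22} = 3
S_2{}^1 = 3 * T^{21} = 3 * 2 = 6
S_2{}^2 = 3 * T^{22} = 3 * 5 = 15
Step 2: contract S_2{}^j with v_j.
S_2{}^1 * v_1 = 6 * -5 = -30
S_2{}^2 * v_2 = 15 * 4 = 60
Result = -30 + 60 = 30

30


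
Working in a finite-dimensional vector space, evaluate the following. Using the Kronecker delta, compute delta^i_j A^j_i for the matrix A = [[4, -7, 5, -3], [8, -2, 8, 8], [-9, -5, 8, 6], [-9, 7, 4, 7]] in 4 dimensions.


The contraction (trace) of a rank-2 tensor is the sum of its diagonal elements.
Diagonal entries: A[1,1] = 4, A[2,2] = -2, A[3,3] = 8, A[4,4] = 7
Tr(A) = 4 + -2 + 8 + 7 = 17

17


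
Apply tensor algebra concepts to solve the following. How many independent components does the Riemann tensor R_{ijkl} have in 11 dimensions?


The Riemann tensor in d dimensions has d^2(d^2 - 1)/12 independent components.
d = 11, so d^2 = 121
d^2 - 1 = 120
d^2(d^2 - 1) = 121 * 120 = 14520
Divide by 12: 14520 / 12 = 1210

1210


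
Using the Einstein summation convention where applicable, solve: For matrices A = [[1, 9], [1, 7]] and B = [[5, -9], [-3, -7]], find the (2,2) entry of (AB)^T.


(AB)^T_{ij} = (AB)_{ji} = sum_k A_{jk} B_{ki}.
For i=2, j=2 we need (AB)_{22}:
A_{21} * B_{12} = 1 * -9 = -9
A_{22} * B_{22} = 7 * -7 = -49
Sum = -9 + -49 = -58

-58


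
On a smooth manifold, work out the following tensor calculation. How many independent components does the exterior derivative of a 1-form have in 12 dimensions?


The exterior derivative of a p-form is a (p+1)-form.
Its number of independent components is C(n, p+1).
n = 12, p+1 = 2
C(12, 2) = 66

66


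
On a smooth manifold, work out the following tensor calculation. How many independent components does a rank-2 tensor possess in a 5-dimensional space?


The number of components of a rank-r tensor in d dimensions is d^r.
Here d = 5 and r = 2.
5^2 = 25

25


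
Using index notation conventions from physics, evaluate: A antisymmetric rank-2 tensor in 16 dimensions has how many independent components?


A antisymmetric rank-2 tensor in d dimensions has d(d-1)/2 independent components.
d = 16
d(d-1)/2 = 16 * 15 / 2 = 240 / 2 = 120

120


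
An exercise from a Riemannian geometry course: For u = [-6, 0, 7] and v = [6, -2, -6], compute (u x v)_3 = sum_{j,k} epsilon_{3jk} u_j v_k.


(u x v)_3 = sum_{j,k} epsilon_{3jk} u_j v_k. Only permutations of (1,2,3) contribute; the two non-zero terms are:
eps_{312} u_1 v_2 = 1 * -6 * -2 = 12
eps_{321} u_2 v_1 = -1 * 0 * 6 = 0
(u x v)_3 = 12

12


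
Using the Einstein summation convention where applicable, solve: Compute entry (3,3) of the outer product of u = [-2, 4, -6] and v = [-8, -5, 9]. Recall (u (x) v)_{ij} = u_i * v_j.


The outer product entry T_{ij} = u_i * v_j.
We need i=3, j=3.
u_3 = -6, v_3 = 9
T_{3,3} = -6 * 9 = -54

-54


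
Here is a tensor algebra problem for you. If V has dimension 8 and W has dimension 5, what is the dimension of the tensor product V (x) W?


The dimension of a tensor product is the product of dimensions.
dim(V) = 8, dim(W) = 5
dim(V (x) W) = 8 * 5 = 40

40


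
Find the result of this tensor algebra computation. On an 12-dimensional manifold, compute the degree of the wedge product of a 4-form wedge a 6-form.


The degree of a wedge product is the sum of the degrees of the individual forms.
Degrees: 4, 6
Total degree = 4 + 6 = 10

10


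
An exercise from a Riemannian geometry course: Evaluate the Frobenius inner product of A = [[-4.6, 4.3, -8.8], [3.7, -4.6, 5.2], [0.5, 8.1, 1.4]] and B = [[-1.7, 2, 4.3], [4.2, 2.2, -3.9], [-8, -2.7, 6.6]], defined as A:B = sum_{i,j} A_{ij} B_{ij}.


A:B = sum over all i,j of A_{ij} * B_{ij}.
Row 1: -4.6*-1.7=7.82, 4.3*2=8.6, -8.8*4.3=-37.84 => row sum = -21.42
Row 2: 3.7*4.2=15.54, -4.6*2.2=-10.12, 5.2*-3.9=-20.28 => row sum = -14.86
Row 3: 0.5*-8=-4, 8.1*-2.7=-21.87, 1.4*6.6=9.24 => row sum = -16.63
Total = -21.42 + -14.86 + -16.63 = -52.91

-52.91


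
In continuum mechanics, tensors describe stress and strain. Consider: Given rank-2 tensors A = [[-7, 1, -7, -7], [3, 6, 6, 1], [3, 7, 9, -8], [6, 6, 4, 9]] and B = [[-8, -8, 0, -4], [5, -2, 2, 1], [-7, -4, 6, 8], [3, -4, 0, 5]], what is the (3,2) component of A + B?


Tensor addition is component-wise: (A + B)_{ij} = A_{ij} + B_{ij}.
A_{32} = 7
B_{32} = -4
(A + B)_{32} = 7 + -4 = 3

3


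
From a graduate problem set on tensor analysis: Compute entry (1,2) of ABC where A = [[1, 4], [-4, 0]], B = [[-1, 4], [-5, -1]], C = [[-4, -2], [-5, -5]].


(ABC)_{12} = sum_m (AB)_{1m} C_{m2}. First compute row 1 of AB.
(AB)_{11} = 1*-1 + 4*-5 = -21
(AB)_{12} = 1*4 + 4*-1 = 0
Now contract with column 2 of C:
(AB)_{11} * C_{12} = -21 * -2 = 42
(AB)_{12} * C_{22} = 0 * -5 = 0
(ABC)_{12} = 42 + 0 = 42

42


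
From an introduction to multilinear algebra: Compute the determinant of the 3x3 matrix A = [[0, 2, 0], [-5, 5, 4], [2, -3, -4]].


Expanding along the first row, det(A) = a11*M_11 - a12*M_12 + a13*M_13, where M_1j is the (1,j) minor.
Minor M_11 = 5*-4 - 4*-3 = -8
Minor M_12 = -5*-4 - 4*2 = 12
Minor M_13 = -5*-3 - 5*2 = 5
det = 0*(-8) - 2*(12) + 0*(5)
    = 0 - 24 + 0
    = -24

-24


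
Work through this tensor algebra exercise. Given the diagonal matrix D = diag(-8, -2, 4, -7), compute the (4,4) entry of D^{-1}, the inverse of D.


For a diagonal matrix, the inverse has entries (D^{-1})_{ii} = 1/d_{ii}.
The diagonal entries are: d_{11} = -8, d_{22} = -2, d_{33} = 4, d_{44} = -7
We need (D^{-1})_{44} = 1/d_{44} = 1/-7 = -1/7

-1/7


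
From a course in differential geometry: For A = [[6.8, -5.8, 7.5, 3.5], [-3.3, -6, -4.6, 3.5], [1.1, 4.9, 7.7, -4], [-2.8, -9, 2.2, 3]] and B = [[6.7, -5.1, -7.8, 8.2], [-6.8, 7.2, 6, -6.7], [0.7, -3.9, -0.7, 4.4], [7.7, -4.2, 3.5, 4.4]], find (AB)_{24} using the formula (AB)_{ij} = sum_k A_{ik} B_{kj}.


(AB)_{ij} = sum_k A_{ik} B_{kj}.
For i=2, j=4:
A_{21} * B_{14} = -3.3 * 8.2 = -27.06
A_{22} * B_{24} = -6 * -6.7 = 40.2
A_{23} * B_{34} = -4.6 * 4.4 = -20.24
A_{24} * B_{44} = 3.5 * 4.4 = 15.4
Sum = -27.06 + 40.2 + -20.24 + 15.4 = 8.3

8.3


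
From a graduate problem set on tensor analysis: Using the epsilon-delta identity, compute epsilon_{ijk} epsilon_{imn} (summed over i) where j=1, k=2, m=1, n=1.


Using the identity: epsilon_{ijk} epsilon_{imn} = delta_{jm} delta_{kn} - delta_{jn} delta_{km}.
delta_{11} = 1
delta_{21} = 0
delta_{11} = 1
delta_{21} = 0
Result = 1 * 0 - 1 * 0 = 0 - 0 = 0

0


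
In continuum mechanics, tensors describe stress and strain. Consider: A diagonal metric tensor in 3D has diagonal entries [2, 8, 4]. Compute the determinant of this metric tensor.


For a diagonal metric, the determinant is the product of diagonal entries.
Diagonal entries: 2, 8, 4
det(g) = 2 * 8 * 4 = 64

64


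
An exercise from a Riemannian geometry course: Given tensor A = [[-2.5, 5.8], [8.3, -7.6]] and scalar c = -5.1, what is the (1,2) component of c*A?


Scalar multiplication: (cA)_{ij} = c * A_{ij}.
c = -5.1
A_{12} = 5.8
(cA)_{12} = -5.1 * 5.8 = -29.58

-29.58


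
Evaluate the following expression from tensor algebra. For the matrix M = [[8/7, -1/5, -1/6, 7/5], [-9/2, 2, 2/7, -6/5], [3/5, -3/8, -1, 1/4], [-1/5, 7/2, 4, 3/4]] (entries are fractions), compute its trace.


The trace is the sum of diagonal entries.
Diagonal: M[1,1] = 8/7, M[2,2] = 2, M[3,3] = -1, M[4,4] = 3/4
Tr(M) = 8/7 + 2 + -1 + 3/4
Computing step by step:
After adding M[1,1]: 8/7
After adding M[2,2]: 22/7
After adding M[3,3]: 15/7
After adding M[4,4]: 81/28
Tr(M) = 81/28

81/28


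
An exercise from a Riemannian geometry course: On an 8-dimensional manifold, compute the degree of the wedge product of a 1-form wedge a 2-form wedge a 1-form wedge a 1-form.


The degree of a wedge product is the sum of the degrees of the individual forms.
Degrees: 1, 2, 1, 1
Total degree = 1 + 2 + 1 + 1 = 5

5


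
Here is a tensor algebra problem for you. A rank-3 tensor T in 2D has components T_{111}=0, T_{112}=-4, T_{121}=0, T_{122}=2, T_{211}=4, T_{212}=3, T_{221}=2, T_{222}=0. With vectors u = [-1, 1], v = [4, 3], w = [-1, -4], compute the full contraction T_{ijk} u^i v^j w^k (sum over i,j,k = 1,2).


S = sum over i,j,k of T_{ijk} u_i v_j w_k. Expanding all 8 terms:
T_{111}*u_1*v_1*w_1 = 0*-1*4*-1 = 0  (running total: 0)
T_{112}*u_1*v_1*w_2 = -4*-1*4*-4 = -64  (running total: -64)
T_{121}*u_1*v_2*w_1 = 0*-1*3*-1 = 0  (running total: -64)
T_{122}*u_1*v_2*w_2 = 2*-1*3*-4 = 24  (running total: -40)
T_{211}*u_2*v_1*w_1 = 4*1*4*-1 = -16  (running total: -56)
T_{212}*u_2*v_1*w_2 = 3*1*4*-4 = -48  (running total: -104)
T_{221}*u_2*v_2*w_1 = 2*1*3*-1 = -6  (running total: -110)
T_{222}*u_2*v_2*w_2 = 0*1*3*-4 = 0  (running total: -110)
S = -110

-110


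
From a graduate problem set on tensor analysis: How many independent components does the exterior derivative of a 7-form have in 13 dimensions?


The exterior derivative of a p-form is a (p+1)-form.
Its number of independent components is C(n, p+1).
n = 13, p+1 = 8
C(13, 8) = 1287

1287


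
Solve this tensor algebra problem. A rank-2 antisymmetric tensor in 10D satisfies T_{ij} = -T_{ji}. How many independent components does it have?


An antisymmetric rank-2 tensor satisfies A_{ij} = -A_{ji}, so diagonal entries are zero.
The independent components are the upper-triangular entries: C(n, 2) = n(n-1)/2.
n = 10
C(10, 2) = 10 * 9 / 2 = 90 / 2 = 45

45


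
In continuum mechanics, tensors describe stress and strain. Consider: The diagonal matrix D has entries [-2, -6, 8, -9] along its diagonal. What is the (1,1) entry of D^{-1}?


For a diagonal matrix, the inverse has entries (D^{-1})_{ii} = 1/d_{ii}.
The diagonal entries are: d_{11} = -2, d_{22} = -6, d_{33} = 8, d_{44} = -9
We need (D^{-1})_{11} = 1/d_{11} = 1/-2 = -1/2

-1/2


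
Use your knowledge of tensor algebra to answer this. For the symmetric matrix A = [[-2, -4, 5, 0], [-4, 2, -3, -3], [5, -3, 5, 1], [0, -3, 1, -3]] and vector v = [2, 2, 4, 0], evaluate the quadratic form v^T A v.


First compute Av:
(Av)_1 = -2*2 + -4*2 + 5*4 + 0*0 = 8
(Av)_2 = -4*2 + 2*2 + -3*4 + -3*0 = -16
(Av)_3 = 5*2 + -3*2 + 5*4 + 1*0 = 24
(Av)_4 = 0*2 + -3*2 + 1*4 + -3*0 = -2
Av = [8, -16, 24, -2]
Then v^T (Av) = 2*8 + 2*-16 + 4*24 + 0*-2
= 16 + -32 + 96 + 0 = 80

80


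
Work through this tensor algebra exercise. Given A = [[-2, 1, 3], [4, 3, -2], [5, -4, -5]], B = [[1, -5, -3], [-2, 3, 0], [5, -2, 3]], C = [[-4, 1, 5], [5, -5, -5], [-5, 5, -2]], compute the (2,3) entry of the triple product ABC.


(ABC)_{23} = sum_m (AB)_{2m} C_{m3}. First compute row 2 of AB.
(AB)_{21} = 4*1 + 3*-2 + -2*5 = -12
(AB)_{22} = 4*-5 + 3*3 + -2*-2 = -7
(AB)_{23} = 4*-3 + 3*0 + -2*3 = -18
Now contract with column 3 of C:
(AB)_{21} * C_{13} = -12 * 5 = -60
(AB)_{22} * C_{23} = -7 * -5 = 35
(AB)_{23} * C_{33} = -18 * -2 = 36
(ABC)_{23} = -60 + 35 + 36 = 11

11


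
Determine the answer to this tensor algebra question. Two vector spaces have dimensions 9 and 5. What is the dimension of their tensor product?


The dimension of a tensor product is the product of dimensions.
dim(V) = 9, dim(W) = 5
dim(V (x) W) = 9 * 5 = 45

45


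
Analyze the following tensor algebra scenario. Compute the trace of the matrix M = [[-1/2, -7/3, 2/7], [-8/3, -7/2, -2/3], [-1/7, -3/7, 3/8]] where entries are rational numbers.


The trace is the sum of diagonal entries.
Diagonal: M[1,1] = -1/2, M[2,2] = -7/2, M[3,3] = 3/8
Tr(M) = -1/2 + -7/2 + 3/8
Computing step by step:
After adding M[1,1]: -1/2
After adding M[2,2]: -4
After adding M[3,3]: -29/8
Tr(M) = -29/8

-29/8


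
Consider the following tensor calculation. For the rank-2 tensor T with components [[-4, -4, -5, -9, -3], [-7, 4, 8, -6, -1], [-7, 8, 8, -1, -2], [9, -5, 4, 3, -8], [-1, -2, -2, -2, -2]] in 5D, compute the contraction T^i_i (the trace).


The contraction (trace) of a rank-2 tensor is the sum of its diagonal elements.
Diagonal entries: A[1,1] = -4, A[2,2] = 4, A[3,3] = 8, A[4,4] = 3, A[5,5] = -2
Tr(A) = -4 + 4 + 8 + 3 + -2 = 9

9


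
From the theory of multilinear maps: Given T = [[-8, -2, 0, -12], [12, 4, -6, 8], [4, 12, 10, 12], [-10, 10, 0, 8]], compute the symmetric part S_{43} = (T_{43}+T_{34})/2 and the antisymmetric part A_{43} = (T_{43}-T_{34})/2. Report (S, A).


T_{43} = 0
T_{34} = 12
S_{43} = (0 + 12)/2 = 12/2 = 6
A_{43} = (0 - 12)/2 = -12/2 = -6
Check: S + A = 6 + -6 = 0 = T_{43}.

(6, -6)


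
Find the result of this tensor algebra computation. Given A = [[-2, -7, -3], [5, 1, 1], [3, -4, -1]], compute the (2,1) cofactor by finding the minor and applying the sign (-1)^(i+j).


To find cofactor C_{21}, delete row 2 and column 1.
The resulting 2x2 submatrix is: [[-7, -3], [-4, -1]]
Minor M_{21} = -7*-1 - -3*-4
  = 7 - 12 = -5
Sign = (-1)^(2+1) = (-1)^3 = -1
Cofactor C_{21} = -1 * -5 = 5

5


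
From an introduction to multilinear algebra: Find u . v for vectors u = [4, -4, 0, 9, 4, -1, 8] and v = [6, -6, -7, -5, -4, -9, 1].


The inner product u . v = sum of u_i * v_i.
Term-by-term: 4 * 6, -4 * -6, 0 * -7, 9 * -5, 4 * -4, -1 * -9, 8 * 1
Products: 24, 24, 0, -45, -16, 9, 8
Sum = 24 + 24 + 0 + -45 + -16 + 9 + 8 = 4

4


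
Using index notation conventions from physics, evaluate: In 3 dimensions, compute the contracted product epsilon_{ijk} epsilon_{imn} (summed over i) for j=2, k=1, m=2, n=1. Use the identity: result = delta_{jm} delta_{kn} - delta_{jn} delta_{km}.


Using the identity: epsilon_{ijk} epsilon_{imn} = delta_{jm} delta_{kn} - delta_{jn} delta_{km}.
delta_{22} = 1
delta_{11} = 1
delta_{21} = 0
delta_{12} = 0
Result = 1 * 1 - 0 * 0 = 1 - 0 = 1

1


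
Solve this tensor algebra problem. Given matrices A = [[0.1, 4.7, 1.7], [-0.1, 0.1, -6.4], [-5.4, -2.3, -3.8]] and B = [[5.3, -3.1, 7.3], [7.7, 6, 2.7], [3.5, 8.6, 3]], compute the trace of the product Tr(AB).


Tr(AB) = sum_i (AB)_{ii} where (AB)_{ii} = sum_k A_{ik} B_{ki}.
(AB)_{11} = 0.1*5.3 + 4.7*7.7 + 1.7*3.5 = 42.67
(AB)_{22} = -0.1*-3.1 + 0.1*6 + -6.4*8.6 = -54.13
(AB)_{33} = -5.4*7.3 + -2.3*2.7 + -3.8*3 = -57.03
Tr(AB) = 42.67 + -54.13 + -57.03 = -68.49

-68.49


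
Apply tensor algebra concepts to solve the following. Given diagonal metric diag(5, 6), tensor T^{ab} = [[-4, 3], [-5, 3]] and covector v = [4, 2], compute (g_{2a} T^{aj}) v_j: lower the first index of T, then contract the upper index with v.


Step 1: lower the first index. For a diagonal metric, g_{ia} T^{aj} = g_{ii} T^{ij} (no sum on i).
g_{22} = 6
S_2{}^1 = 6 * T^{21} = 6 * -5 = -30
S_2{}^2 = 6 * T^{22} = 6 * 3 = 18
Step 2: contract S_2{}^j with v_j.
S_2{}^1 * v_1 = -30 * 4 = -120
S_2{}^2 * v_2 = 18 * 2 = 36
Result = -120 + 36 = -84

-84


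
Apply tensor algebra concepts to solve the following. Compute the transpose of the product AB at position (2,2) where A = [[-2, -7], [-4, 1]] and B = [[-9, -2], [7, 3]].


(AB)^T_{ij} = (AB)_{ji} = sum_k A_{jk} B_{ki}.
For i=2, j=2 we need (AB)_{22}:
A_{21} * B_{12} = -4 * -2 = 8
A_{22} * B_{22} = 1 * 3 = 3
Sum = 8 + 3 = 11

11


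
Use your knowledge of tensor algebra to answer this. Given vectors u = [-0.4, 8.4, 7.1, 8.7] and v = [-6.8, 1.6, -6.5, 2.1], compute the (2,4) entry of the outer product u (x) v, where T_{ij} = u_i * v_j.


The outer product entry T_{ij} = u_i * v_j.
We need i=2, j=4.
u_2 = 8.4, v_4 = 2.1
T_{2,4} = 8.4 * 2.1 = 17.64

17.64


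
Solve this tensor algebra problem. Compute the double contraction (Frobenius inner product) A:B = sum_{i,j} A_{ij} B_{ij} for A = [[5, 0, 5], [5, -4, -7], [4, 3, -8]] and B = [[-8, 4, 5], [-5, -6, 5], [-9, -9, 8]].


A:B = sum over all i,j of A_{ij} * B_{ij}.
Row 1: 5*-8=-40, 0*4=0, 5*5=25 => row sum = -15
Row 2: 5*-5=-25, -4*-6=24, -7*5=-35 => row sum = -36
Row 3: 4*-9=-36, 3*-9=-27, -8*8=-64 => row sum = -127
Total = -15 + -36 + -127 = -178

-178


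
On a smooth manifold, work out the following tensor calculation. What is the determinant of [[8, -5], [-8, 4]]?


For a 2x2 matrix [[a, b], [c, d]], det = a*d - b*c.
a = 8, b = -5, c = -8, d = 4
a*d = 8 * 4 = 32
b*c = -5 * -8 = 40
det = 32 - 40 = -8

-8


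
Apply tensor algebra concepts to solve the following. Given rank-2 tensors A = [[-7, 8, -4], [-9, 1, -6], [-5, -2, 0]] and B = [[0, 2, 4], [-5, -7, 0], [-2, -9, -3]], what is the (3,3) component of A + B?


Tensor addition is component-wise: (A + B)_{ij} = A_{ij} + B_{ij}.
A_{33} = 0
B_{33} = -3
(A + B)_{33} = 0 + -3 = -3

-3


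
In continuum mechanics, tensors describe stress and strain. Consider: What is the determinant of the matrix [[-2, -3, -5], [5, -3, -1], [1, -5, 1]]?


Expanding along the first row, det(A) = a11*M_11 - a12*M_12 + a13*M_13, where M_1j is the (1,j) minor.
Minor M_11 = -3*1 - -1*-5 = -8
Minor M_12 = 5*1 - -1*1 = 6
Minor M_13 = 5*-5 - -3*1 = -22
det = -2*(-8) - -3*(6) + -5*(-22)
    = 16 - -18 + 110
    = 144

144


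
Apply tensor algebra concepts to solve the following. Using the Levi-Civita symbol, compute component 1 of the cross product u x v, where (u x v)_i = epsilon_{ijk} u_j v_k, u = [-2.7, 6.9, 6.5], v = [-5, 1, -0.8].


(u x v)_1 = sum_{j,k} epsilon_{1jk} u_j v_k. Only permutations of (1,2,3) contribute; the two non-zero terms are:
eps_{123} u_2 v_3 = 1 * 6.9 * -0.8 = -5.52
eps_{132} u_3 v_2 = -1 * 6.5 * 1 = -6.5
(u x v)_1 = -12.02

-12.02


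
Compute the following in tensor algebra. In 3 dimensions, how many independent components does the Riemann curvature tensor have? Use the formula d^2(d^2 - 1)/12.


The Riemann tensor in d dimensions has d^2(d^2 - 1)/12 independent components.
d = 3, so d^2 = 9
d^2 - 1 = 8
d^2(d^2 - 1) = 9 * 8 = 72
Divide by 12: 72 / 12 = 6

6


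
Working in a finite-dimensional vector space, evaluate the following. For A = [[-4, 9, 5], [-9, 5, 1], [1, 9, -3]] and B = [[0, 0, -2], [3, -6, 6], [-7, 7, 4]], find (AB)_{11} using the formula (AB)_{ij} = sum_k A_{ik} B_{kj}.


(AB)_{ij} = sum_k A_{ik} B_{kj}.
For i=1, j=1:
A_{11} * B_{11} = -4 * 0 = 0
A_{12} * B_{21} = 9 * 3 = 27
A_{13} * B_{31} = 5 * -7 = -35
Sum = 0 + 27 + -35 = -8

-8


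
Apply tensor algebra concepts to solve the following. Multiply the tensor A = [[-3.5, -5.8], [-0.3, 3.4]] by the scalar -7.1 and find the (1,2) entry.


Scalar multiplication: (cA)_{ij} = c * A_{ij}.
c = -7.1
A_{12} = -5.8
(cA)_{12} = -7.1 * -5.8 = 41.18

41.18


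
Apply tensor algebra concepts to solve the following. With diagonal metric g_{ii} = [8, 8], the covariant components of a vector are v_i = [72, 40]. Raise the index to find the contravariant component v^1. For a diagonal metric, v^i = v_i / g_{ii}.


To raise an index with a diagonal metric: v^i = v_i / g_{ii}.
For index 1: v_1 = 72, g_{11} = 8
v^1 = 72 / 8 = 9

9


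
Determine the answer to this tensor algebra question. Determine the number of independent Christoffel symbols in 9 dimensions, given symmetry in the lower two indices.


Christoffel symbols Gamma^k_{ij} are symmetric in i,j, so there are d * d(d+1)/2 independent symbols.
d = 9
d(d+1)/2 = 9 * 10 / 2 = 45
Total = 9 * 45 = 405

405


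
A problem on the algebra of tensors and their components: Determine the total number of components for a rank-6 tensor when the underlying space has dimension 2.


The number of components of a rank-r tensor in d dimensions is d^r.
Here d = 2 and r = 6.
2^6 = 64

64


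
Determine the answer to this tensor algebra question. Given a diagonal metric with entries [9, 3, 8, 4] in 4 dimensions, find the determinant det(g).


For a diagonal metric, the determinant is the product of diagonal entries.
Diagonal entries: 9, 3, 8, 4
det(g) = 9 * 3 * 8 * 4 = 864

864


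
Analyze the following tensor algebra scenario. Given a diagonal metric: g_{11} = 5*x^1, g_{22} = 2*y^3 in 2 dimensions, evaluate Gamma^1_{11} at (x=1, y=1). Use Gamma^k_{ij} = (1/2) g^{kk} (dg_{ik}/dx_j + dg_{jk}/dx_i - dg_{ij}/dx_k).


For a diagonal metric, Gamma^k_{ij} = (1/2) g^{kk} (dg_{ik}/dx_j + dg_{jk}/dx_i - dg_{ij}/dx_k).
The metric is diagonal, so g_{ab} = 0 for a != b.
At the given point: g_{11} = 5, g_{22} = 2
g^{11} = 1/5
dg_{11}/dx_1 = dg_{11}/dx_1 = 5
dg_{11}/dx_1 = dg_{11}/dx_1 = 5
dg_{11}/dx_1 = dg_{11}/dx_1 = 5
Numerator = 5 + 5 - 5 = 5
Gamma^1_{11} = 5 / (2 * 5) = 1/2

1/2


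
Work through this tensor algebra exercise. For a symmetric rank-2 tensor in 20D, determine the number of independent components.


A symmetric rank-2 tensor in d dimensions has d(d+1)/2 independent components.
d = 20
d(d+1)/2 = 20 * 21 / 2 = 420 / 2 = 210

210


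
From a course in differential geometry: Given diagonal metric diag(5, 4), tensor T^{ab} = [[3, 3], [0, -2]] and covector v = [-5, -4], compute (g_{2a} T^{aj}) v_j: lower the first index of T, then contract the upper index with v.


Step 1: lower the first index. For a diagonal metric, g_{ia} T^{aj} = g_{ii} T^{ij} (no sum on i).
g_{22} = 4
S_2{}^1 = 4 * T^{21} = 4 * 0 = 0
S_2{}^2 = 4 * T^{22} = 4 * -2 = -8
Step 2: contract S_2{}^j with v_j.
S_2{}^1 * v_1 = 0 * -5 = 0
S_2{}^2 * v_2 = -8 * -4 = 32
Result = 0 + 32 = 32

32


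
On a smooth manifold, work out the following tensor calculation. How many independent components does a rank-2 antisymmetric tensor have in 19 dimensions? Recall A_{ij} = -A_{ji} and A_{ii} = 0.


An antisymmetric rank-2 tensor satisfies A_{ij} = -A_{ji}, so diagonal entries are zero.
The independent components are the upper-triangular entries: C(n, 2) = n(n-1)/2.
n = 19
C(19, 2) = 19 * 18 / 2 = 342 / 2 = 171

171


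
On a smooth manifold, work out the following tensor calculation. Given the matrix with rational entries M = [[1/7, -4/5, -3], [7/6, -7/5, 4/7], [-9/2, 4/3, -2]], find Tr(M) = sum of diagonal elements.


The trace is the sum of diagonal entries.
Diagonal: M[1,1] = 1/7, M[2,2] = -7/5, M[3,3] = -2
Tr(M) = 1/7 + -7/5 + -2
Computing step by step:
After adding M[1,1]: 1/7
After adding M[2,2]: -44/35
After adding M[3,3]: -114/35
Tr(M) = -114/35

-114/35


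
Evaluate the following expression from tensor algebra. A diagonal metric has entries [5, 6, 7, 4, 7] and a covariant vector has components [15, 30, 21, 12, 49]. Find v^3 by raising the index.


To raise an index with a diagonal metric: v^i = v_i / g_{ii}.
For index 3: v_3 = 21, g_{33} = 7
v^3 = 21 / 7 = 3

3


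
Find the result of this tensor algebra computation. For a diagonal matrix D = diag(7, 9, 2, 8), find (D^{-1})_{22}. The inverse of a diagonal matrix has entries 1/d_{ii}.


For a diagonal matrix, the inverse has entries (D^{-1})_{ii} = 1/d_{ii}.
The diagonal entries are: d_{11} = 7, d_{22} = 9, d_{33} = 2, d_{44} = 8
We need (D^{-1})_{22} = 1/d_{22} = 1/9 = 1/9

1/9


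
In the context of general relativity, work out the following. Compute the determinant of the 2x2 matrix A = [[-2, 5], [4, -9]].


For a 2x2 matrix [[a, b], [c, d]], det = a*d - b*c.
a = -2, b = 5, c = 4, d = -9
a*d = -2 * -9 = 18
b*c = 5 * 4 = 20
det = 18 - 20 = -2

-2


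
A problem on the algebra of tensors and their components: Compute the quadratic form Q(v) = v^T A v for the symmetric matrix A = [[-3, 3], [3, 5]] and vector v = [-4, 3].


First compute Av:
(Av)_1 = -3*-4 + 3*3 = 21
(Av)_2 = 3*-4 + 5*3 = 3
Av = [21, 3]
Then v^T (Av) = -4*21 + 3*3
= -84 + 9 = -75

-75


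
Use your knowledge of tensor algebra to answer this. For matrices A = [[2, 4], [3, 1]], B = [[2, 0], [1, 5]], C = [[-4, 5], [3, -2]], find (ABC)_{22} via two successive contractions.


(ABC)_{22} = sum_m (AB)_{2m} C_{m2}. First compute row 2 of AB.
(AB)_{21} = 3*2 + 1*1 = 7
(AB)_{22} = 3*0 + 1*5 = 5
Now contract with column 2 of C:
(AB)_{21} * C_{12} = 7 * 5 = 35
(AB)_{22} * C_{22} = 5 * -2 = -10
(ABC)_{22} = 35 + -10 = 25

25


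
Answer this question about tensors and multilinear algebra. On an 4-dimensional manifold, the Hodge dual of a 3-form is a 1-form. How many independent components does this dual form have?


The Hodge dual of a p-form on an n-dimensional manifold is an (n-p)-form.
n = 4, p = 3, so dual degree = 4 - 3 = 1
The number of components is C(n, n-p) = C(4, 1) = 4

4


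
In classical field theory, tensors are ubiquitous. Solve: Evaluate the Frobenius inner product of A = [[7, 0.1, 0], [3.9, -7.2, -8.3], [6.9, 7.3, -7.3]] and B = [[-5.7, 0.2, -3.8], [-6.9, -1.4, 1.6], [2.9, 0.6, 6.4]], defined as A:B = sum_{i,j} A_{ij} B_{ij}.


A:B = sum over all i,j of A_{ij} * B_{ij}.
Row 1: 7*-5.7=-39.9, 0.1*0.2=0.02, 0*-3.8=0 => row sum = -39.88
Row 2: 3.9*-6.9=-26.91, -7.2*-1.4=10.08, -8.3*1.6=-13.28 => row sum = -30.11
Row 3: 6.9*2.9=20.01, 7.3*0.6=4.38, -7.3*6.4=-46.72 => row sum = -22.33
Total = -39.88 + -30.11 + -22.33 = -92.32

-92.32


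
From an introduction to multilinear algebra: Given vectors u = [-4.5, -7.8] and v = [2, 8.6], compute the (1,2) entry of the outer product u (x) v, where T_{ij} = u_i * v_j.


The outer product entry T_{ij} = u_i * v_j.
We need i=1, j=2.
u_1 = -4.5, v_2 = 8.6
T_{1,2} = -4.5 * 8.6 = -38.7

-38.7


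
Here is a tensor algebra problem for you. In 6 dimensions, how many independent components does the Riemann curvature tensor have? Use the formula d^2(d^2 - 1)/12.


The Riemann tensor in d dimensions has d^2(d^2 - 1)/12 independent components.
d = 6, so d^2 = 36
d^2 - 1 = 35
d^2(d^2 - 1) = 36 * 35 = 1260
Divide by 12: 1260 / 12 = 105

105


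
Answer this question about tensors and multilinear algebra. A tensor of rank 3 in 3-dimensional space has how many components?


The number of components of a rank-r tensor in d dimensions is d^r.
Here d = 3 and r = 3.
3^3 = 27

27


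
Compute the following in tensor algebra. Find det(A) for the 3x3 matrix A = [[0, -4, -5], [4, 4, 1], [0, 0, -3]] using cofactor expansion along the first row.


Expanding along the first row, det(A) = a11*M_11 - a12*M_12 + a13*M_13, where M_1j is the (1,j) minor.
Minor M_11 = 4*-3 - 1*0 = -12
Minor M_12 = 4*-3 - 1*0 = -12
Minor M_13 = 4*0 - 4*0 = 0
det = 0*(-12) - -4*(-12) + -5*(0)
    = 0 - 48 + 0
    = -48

-48


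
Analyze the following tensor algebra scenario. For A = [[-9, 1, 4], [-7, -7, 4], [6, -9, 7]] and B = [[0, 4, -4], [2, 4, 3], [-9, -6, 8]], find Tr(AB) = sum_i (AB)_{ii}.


Tr(AB) = sum_i (AB)_{ii} where (AB)_{ii} = sum_k A_{ik} B_{ki}.
(AB)_{11} = -9*0 + 1*2 + 4*-9 = -34
(AB)_{22} = -7*4 + -7*4 + 4*-6 = -80
(AB)_{33} = 6*-4 + -9*3 + 7*8 = 5
Tr(AB) = -34 + -80 + 5 = -109

-109


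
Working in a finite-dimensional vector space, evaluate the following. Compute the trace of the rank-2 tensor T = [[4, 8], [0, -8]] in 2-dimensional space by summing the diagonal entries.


The contraction (trace) of a rank-2 tensor is the sum of its diagonal elements.
Diagonal entries: A[1,1] = 4, A[2,2] = -8
Tr(A) = 4 + -8 = -4

-4


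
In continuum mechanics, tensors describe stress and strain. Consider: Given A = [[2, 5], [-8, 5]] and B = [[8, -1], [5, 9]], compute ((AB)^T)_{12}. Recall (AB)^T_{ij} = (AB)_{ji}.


(AB)^T_{ij} = (AB)_{ji} = sum_k A_{jk} B_{ki}.
For i=1, j=2 we need (AB)_{21}:
A_{21} * B_{11} = -8 * 8 = -64
A_{22} * B_{21} = 5 * 5 = 25
Sum = -64 + 25 = -39

-39


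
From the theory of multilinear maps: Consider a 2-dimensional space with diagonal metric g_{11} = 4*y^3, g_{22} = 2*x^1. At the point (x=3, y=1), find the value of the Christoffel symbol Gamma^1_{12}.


For a diagonal metric, Gamma^k_{ij} = (1/2) g^{kk} (dg_{ik}/dx_j + dg_{jk}/dx_i - dg_{ij}/dx_k).
The metric is diagonal, so g_{ab} = 0 for a != b.
At the given point: g_{11} = 4, g_{22} = 6
g^{11} = 1/4
dg_{11}/dx_2 = dg_{11}/dx_2 = 12
dg_{21}/dx_1 = 0 (off-diagonal)
dg_{12}/dx_1 = 0 (off-diagonal)
Numerator = 12 + 0 - 0 = 12
Gamma^1_{12} = 12 / (2 * 4) = 3/2

3/2


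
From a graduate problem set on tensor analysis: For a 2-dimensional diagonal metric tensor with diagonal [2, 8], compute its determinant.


For a diagonal metric, the determinant is the product of diagonal entries.
Diagonal entries: 2, 8
det(g) = 2 * 8 = 16

16


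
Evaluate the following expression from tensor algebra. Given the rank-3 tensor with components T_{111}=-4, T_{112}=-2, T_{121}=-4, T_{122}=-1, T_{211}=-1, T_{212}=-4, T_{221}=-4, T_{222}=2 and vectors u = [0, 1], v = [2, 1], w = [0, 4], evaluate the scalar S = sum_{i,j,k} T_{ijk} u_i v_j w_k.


S = sum over i,j,k of T_{ijk} u_i v_j w_k. Expanding all 8 terms:
T_{111}*u_1*v_1*w_1 = -4*0*2*0 = 0  (running total: 0)
T_{112}*u_1*v_1*w_2 = -2*0*2*4 = 0  (running total: 0)
T_{121}*u_1*v_2*w_1 = -4*0*1*0 = 0  (running total: 0)
T_{122}*u_1*v_2*w_2 = -1*0*1*4 = 0  (running total: 0)
T_{211}*u_2*v_1*w_1 = -1*1*2*0 = 0  (running total: 0)
T_{212}*u_2*v_1*w_2 = -4*1*2*4 = -32  (running total: -32)
T_{221}*u_2*v_2*w_1 = -4*1*1*0 = 0  (running total: -32)
T_{222}*u_2*v_2*w_2 = 2*1*1*4 = 8  (running total: -24)
S = -24

-24


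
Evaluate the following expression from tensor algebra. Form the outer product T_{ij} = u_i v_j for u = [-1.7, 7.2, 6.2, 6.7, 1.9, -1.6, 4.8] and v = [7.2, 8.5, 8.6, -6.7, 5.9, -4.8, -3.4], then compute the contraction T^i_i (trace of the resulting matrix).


The outer product gives T_{ij} = u_i v_j.
The trace (contraction) is Tr(T) = sum_i T_{ii} = sum_i u_i v_i.
Diagonal entries:
T_{11} = u_1 * v_1 = -1.7 * 7.2 = -12.24
T_{22} = u_2 * v_2 = 7.2 * 8.5 = 61.2
T_{33} = u_3 * v_3 = 6.2 * 8.6 = 53.32
T_{44} = u_4 * v_4 = 6.7 * -6.7 = -44.89
T_{55} = u_5 * v_5 = 1.9 * 5.9 = 11.21
T_{66} = u_6 * v_6 = -1.6 * -4.8 = 7.68
T_{77} = u_7 * v_7 = 4.8 * -3.4 = -16.32
Tr(T) = -12.24 + 61.2 + 53.32 + -44.89 + 11.21 + 7.68 + -16.32 = 59.96

59.96


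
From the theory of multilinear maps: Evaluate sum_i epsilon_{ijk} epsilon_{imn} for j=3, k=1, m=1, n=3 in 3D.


Using the identity: epsilon_{ijk} epsilon_{imn} = delta_{jm} delta_{kn} - delta_{jn} delta_{km}.
delta_{31} = 0
delta_{13} = 0
delta_{33} = 1
delta_{11} = 1
Result = 0 * 0 - 1 * 1 = 0 - 1 = -1

-1


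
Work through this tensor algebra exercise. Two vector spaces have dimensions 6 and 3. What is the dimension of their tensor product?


The dimension of a tensor product is the product of dimensions.
dim(V) = 6, dim(W) = 3
dim(V (x) W) = 6 * 3 = 18

18


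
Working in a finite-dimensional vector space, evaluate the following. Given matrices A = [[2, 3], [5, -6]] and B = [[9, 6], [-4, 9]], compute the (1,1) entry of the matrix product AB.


(AB)_{ij} = sum_k A_{ik} B_{kj}.
For i=1, j=1:
A_{11} * B_{11} = 2 * 9 = 18
A_{12} * B_{21} = 3 * -4 = -12
Sum = 18 + -12 = 6

6


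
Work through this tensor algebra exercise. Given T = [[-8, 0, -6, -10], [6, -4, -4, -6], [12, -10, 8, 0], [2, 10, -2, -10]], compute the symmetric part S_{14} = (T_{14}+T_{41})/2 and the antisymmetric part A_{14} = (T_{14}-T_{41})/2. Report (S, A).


T_{14} = -10
T_{41} = 2
S_{14} = (-10 + 2)/2 = -8/2 = -4
A_{14} = (-10 - 2)/2 = -12/2 = -6
Check: S + A = -4 + -6 = -10 = T_{14}.

(-4, -6)


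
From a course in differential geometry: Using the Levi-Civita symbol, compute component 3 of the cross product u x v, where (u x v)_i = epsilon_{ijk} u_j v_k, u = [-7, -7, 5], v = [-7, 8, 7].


(u x v)_3 = sum_{j,k} epsilon_{3jk} u_j v_k. Only permutations of (1,2,3) contribute; the two non-zero terms are:
eps_{312} u_1 v_2 = 1 * -7 * 8 = -56
eps_{321} u_2 v_1 = -1 * -7 * -7 = -49
(u x v)_3 = -105

-105


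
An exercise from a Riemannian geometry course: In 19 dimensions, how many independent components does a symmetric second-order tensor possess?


A symmetric rank-2 tensor in d dimensions has d(d+1)/2 independent components.
d = 19
d(d+1)/2 = 19 * 20 / 2 = 380 / 2 = 190

190


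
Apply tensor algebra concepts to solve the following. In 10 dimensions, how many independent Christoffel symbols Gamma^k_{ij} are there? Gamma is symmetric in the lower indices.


Christoffel symbols Gamma^k_{ij} are symmetric in i,j, so there are d * d(d+1)/2 independent symbols.
d = 10
d(d+1)/2 = 10 * 11 / 2 = 55
Total = 10 * 55 = 550

550


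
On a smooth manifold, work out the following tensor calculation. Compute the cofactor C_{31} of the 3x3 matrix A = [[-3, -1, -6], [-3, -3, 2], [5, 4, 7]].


To find cofactor C_{31}, delete row 3 and column 1.
The resulting 2x2 submatrix is: [[-1, -6], [-3, 2]]
Minor M_{31} = -1*2 - -6*-3
  = -2 - 18 = -20
Sign = (-1)^(3+1) = (-1)^4 = 1
Cofactor C_{31} = 1 * -20 = -20

-20


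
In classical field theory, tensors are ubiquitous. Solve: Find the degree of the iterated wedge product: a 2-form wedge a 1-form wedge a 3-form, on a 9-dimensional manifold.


The degree of a wedge product is the sum of the degrees of the individual forms.
Degrees: 2, 1, 3
Total degree = 2 + 1 + 3 = 6

6


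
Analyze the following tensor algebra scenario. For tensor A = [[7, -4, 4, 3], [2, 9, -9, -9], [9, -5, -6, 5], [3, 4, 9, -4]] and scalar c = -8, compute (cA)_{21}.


Scalar multiplication: (cA)_{ij} = c * A_{ij}.
c = -8
A_{21} = 2
(cA)_{21} = -8 * 2 = -16

-16


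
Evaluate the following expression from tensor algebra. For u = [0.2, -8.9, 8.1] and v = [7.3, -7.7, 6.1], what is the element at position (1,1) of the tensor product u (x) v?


The outer product entry T_{ij} = u_i * v_j.
We need i=1, j=1.
u_1 = 0.2, v_1 = 7.3
T_{1,1} = 0.2 * 7.3 = 1.46

1.46


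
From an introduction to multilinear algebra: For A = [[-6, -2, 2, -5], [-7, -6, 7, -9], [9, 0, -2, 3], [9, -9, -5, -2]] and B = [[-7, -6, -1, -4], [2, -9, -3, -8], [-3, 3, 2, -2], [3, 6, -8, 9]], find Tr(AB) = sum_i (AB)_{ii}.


Tr(AB) = sum_i (AB)_{ii} where (AB)_{ii} = sum_k A_{ik} B_{ki}.
(AB)_{11} = -6*-7 + -2*2 + 2*-3 + -5*3 = 17
(AB)_{22} = -7*-6 + -6*-9 + 7*3 + -9*6 = 63
(AB)_{33} = 9*-1 + 0*-3 + -2*2 + 3*-8 = -37
(AB)_{44} = 9*-4 + -9*-8 + -5*-2 + -2*9 = 28
Tr(AB) = 17 + 63 + -37 + 28 = 71

71


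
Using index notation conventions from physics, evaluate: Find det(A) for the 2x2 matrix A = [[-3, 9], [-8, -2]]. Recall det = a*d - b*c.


For a 2x2 matrix [[a, b], [c, d]], det = a*d - b*c.
a = -3, b = 9, c = -8, d = -2
a*d = -3 * -2 = 6
b*c = 9 * -8 = -72
det = 6 - -72 = 78

78


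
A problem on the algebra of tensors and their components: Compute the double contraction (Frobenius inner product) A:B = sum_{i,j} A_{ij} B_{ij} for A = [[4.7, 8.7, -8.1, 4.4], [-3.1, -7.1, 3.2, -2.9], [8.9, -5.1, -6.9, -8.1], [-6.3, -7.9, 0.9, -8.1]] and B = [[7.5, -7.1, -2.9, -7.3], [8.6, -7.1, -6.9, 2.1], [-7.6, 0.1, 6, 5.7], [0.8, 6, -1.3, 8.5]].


A:B = sum over all i,j of A_{ij} * B_{ij}.
Row 1: 4.7*7.5=35.25, 8.7*-7.1=-61.77, -8.1*-2.9=23.49, 4.4*-7.3=-32.12 => row sum = -35.15
Row 2: -3.1*8.6=-26.66, -7.1*-7.1=50.41, 3.2*-6.9=-22.08, -2.9*2.1=-6.09 => row sum = -4.42
Row 3: 8.9*-7.6=-67.64, -5.1*0.1=-0.51, -6.9*6=-41.4, -8.1*5.7=-46.17 => row sum = -155.72
Row 4: -6.3*0.8=-5.04, -7.9*6=-47.4, 0.9*-1.3=-1.17, -8.1*8.5=-68.85 => row sum = -122.46
Total = -35.15 + -4.42 + -155.72 + -122.46 = -317.75

-317.75


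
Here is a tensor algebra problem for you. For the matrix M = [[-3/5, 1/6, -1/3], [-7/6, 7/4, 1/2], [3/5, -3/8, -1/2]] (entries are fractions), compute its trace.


The trace is the sum of diagonal entries.
Diagonal: M[1,1] = -3/5, M[2,2] = 7/4, M[3,3] = -1/2
Tr(M) = -3/5 + 7/4 + -1/2
Computing step by step:
After adding M[1,1]: -3/5
After adding M[2,2]: 23/20
After adding M[3,3]: 13/20
Tr(M) = 13/20

13/20


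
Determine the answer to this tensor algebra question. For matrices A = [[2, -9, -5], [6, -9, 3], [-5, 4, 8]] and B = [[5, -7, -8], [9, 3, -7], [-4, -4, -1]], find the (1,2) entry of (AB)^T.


(AB)^T_{ij} = (AB)_{ji} = sum_k A_{jk} B_{ki}.
For i=1, j=2 we need (AB)_{21}:
A_{21} * B_{11} = 6 * 5 = 30
A_{22} * B_{21} = -9 * 9 = -81
A_{23} * B_{31} = 3 * -4 = -12
Sum = 30 + -81 + -12 = -63

-63


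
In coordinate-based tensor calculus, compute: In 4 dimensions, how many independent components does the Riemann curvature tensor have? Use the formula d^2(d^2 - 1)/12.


The Riemann tensor in d dimensions has d^2(d^2 - 1)/12 independent components.
d = 4, so d^2 = 16
d^2 - 1 = 15
d^2(d^2 - 1) = 16 * 15 = 240
Divide by 12: 240 / 12 = 20

20


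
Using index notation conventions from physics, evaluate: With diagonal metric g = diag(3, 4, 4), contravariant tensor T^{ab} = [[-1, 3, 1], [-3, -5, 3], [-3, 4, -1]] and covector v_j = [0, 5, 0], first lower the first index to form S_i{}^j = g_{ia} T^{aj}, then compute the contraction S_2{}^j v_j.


Step 1: lower the first index. For a diagonal metric, g_{ia} T^{aj} = g_{ii} T^{ij} (no sum on i).
g_{22} = 4
S_2{}^1 = 4 * T^{21} = 4 * -3 = -12
S_2{}^2 = 4 * T^{22} = 4 * -5 = -20
S_2{}^3 = 4 * T^{23} = 4 * 3 = 12
Step 2: contract S_2{}^j with v_j.
S_2{}^1 * v_1 = -12 * 0 = 0
S_2{}^2 * v_2 = -20 * 5 = -100
S_2{}^3 * v_3 = 12 * 0 = 0
Result = 0 + -100 + 0 = -100

-100


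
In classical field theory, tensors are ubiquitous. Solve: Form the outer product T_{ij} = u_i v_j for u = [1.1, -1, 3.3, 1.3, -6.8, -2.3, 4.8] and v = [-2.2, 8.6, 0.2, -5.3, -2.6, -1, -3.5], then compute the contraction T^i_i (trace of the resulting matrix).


The outer product gives T_{ij} = u_i v_j.
The trace (contraction) is Tr(T) = sum_i T_{ii} = sum_i u_i v_i.
Diagonal entries:
T_{11} = u_1 * v_1 = 1.1 * -2.2 = -2.42
T_{22} = u_2 * v_2 = -1 * 8.6 = -8.6
T_{33} = u_3 * v_3 = 3.3 * 0.2 = 0.66
T_{44} = u_4 * v_4 = 1.3 * -5.3 = -6.89
T_{55} = u_5 * v_5 = -6.8 * -2.6 = 17.68
T_{66} = u_6 * v_6 = -2.3 * -1 = 2.3
T_{77} = u_7 * v_7 = 4.8 * -3.5 = -16.8
Tr(T) = -2.42 + -8.6 + 0.66 + -6.89 + 17.68 + 2.3 + -16.8 = -14.07

-14.07


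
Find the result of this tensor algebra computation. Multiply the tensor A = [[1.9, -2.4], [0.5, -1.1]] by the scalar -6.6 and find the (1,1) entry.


Scalar multiplication: (cA)_{ij} = c * A_{ij}.
c = -6.6
A_{11} = 1.9
(cA)_{11} = -6.6 * 1.9 = -12.54

-12.54
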